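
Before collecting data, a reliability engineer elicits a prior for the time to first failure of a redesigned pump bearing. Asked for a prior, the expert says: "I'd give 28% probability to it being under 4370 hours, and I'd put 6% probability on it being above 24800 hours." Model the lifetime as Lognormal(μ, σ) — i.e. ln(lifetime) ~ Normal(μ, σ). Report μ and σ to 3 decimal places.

μ ≈ 8.856, σ ≈ 0.812

If T ~ Lognormal(μ,σ) then ln T ~ Normal(μ,σ), so the p-quantile of ln T is μ + z_p·σ.
ln(4370) = 8.383 and ln(24800) = 10.12; z_{0.28} = -0.5828, z_{0.94} = 1.555.
σ = (10.12 − 8.383)/(1.555 − (-0.5828)) = 0.812.
μ = 8.383 − (-0.5828)·0.812 = 8.856.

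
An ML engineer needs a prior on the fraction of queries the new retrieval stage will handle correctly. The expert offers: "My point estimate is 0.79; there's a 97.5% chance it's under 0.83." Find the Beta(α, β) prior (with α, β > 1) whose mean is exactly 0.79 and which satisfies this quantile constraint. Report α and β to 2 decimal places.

α ≈ 291.05, β ≈ 77.37

With mean 0.79 fixed, write α = 0.79s, β = 0.21s where s = α+β.
Need P(θ < 0.83) = 0.975 under Beta(0.79s, 0.21s). Normal approximation: (q−m)/√(m(1−m)/s) ≈ z_{0.975} = 1.96, so s ≈ 0.79·0.21·(1.96)²/(0.83−0.79)² = 398.3.
At s = 398.3: P(θ<0.83) ≈ 0.979. Adjusting to match 0.975 gives s ≈ 368.42.
So α = 0.79·368.42 ≈ 291.05, β = 0.21·368.42 ≈ 77.37.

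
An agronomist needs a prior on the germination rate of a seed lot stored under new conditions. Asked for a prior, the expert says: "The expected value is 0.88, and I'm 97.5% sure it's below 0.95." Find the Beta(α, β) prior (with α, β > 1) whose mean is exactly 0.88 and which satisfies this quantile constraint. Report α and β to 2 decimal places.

α ≈ 50.35, β ≈ 6.87

With mean 0.88 fixed, write α = 0.88s, β = 0.12s where s = α+β.
Need P(θ < 0.95) = 0.975 under Beta(0.88s, 0.12s). Normal approximation: (q−m)/√(m(1−m)/s) ≈ z_{0.975} = 1.96, so s ≈ 0.88·0.12·(1.96)²/(0.95−0.88)² = 82.8.
At s = 82.8: P(θ<0.95) ≈ 0.992. Adjusting to match 0.975 gives s ≈ 57.22.
So α = 0.88·57.22 ≈ 50.35, β = 0.12·57.22 ≈ 6.87.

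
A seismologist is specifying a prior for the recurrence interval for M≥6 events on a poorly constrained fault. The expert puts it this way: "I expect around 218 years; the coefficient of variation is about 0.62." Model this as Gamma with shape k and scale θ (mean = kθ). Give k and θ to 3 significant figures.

k ≈ 2.6, θ ≈ 83.8

For Gamma(k, scale θ): mean = kθ, variance = kθ², so CV = 1/√k.
CV = 0.62, hence k = 1/CV² = 2.6.
Then θ = mean/k = 218/2.6 = 83.8.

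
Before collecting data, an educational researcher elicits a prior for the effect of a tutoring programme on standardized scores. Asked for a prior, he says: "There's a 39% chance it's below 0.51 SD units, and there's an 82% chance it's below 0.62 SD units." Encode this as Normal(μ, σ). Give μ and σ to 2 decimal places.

The p-quantile of Normal(μ,σ) is μ + z_p·σ, with z_{0.39} = -0.2793 and z_{0.82} = 0.9154.
Eliminate σ: μ = (z₂·x₁ − z₁·x₂)/(z₂ − z₁) = (0.9154·0.51 − (-0.2793)·0.62)/1.195 = 0.54.
Then σ = (x₂ − x₁)/(z₂ − z₁) = (0.62 − 0.51)/1.195 = 0.09.

μ = 0.54, σ = 0.09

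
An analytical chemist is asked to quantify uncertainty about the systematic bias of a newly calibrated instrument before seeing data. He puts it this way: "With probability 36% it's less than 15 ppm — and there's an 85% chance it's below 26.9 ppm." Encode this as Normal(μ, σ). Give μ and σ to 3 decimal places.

For Normal(μ,σ), the p-quantile is μ + z_p·σ. Here z_{0.36} = -0.3585, z_{0.85} = 1.036.
So 15 = μ − 0.3585σ and 26.9 = μ + 1.036σ.
Subtracting: σ = (26.9 − 15)/(1.036 − (-0.3585)) = 8.531.
Then μ = 15 − (-0.3585)·8.531 = 18.058.

μ = 18.058, σ = 8.531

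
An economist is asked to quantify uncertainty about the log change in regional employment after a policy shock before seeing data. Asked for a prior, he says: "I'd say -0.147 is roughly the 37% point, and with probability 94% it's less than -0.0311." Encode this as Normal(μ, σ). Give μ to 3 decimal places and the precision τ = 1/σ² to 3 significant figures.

The p-quantile of Normal(μ,σ) is μ + z_p·σ, with z_{0.37} = -0.3319 and z_{0.94} = 1.555.
Eliminate σ: μ = (z₂·x₁ − z₁·x₂)/(z₂ − z₁) = (1.555·-0.147 − (-0.3319)·-0.0311)/1.887 = -0.127.
Then σ = (x₂ − x₁)/(z₂ − z₁) = (-0.0311 − -0.147)/1.887 = 0.061.
Precision τ = 1/σ² = 1/0.06143² = 265.

μ = -0.127, τ = 265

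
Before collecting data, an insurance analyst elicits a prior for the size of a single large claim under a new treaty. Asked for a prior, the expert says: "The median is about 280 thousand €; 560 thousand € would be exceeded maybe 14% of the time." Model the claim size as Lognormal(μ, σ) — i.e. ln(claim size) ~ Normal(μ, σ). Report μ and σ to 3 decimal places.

If T ~ Lognormal(μ,σ) then ln T ~ Normal(μ,σ), so the p-quantile of ln T is μ + z_p·σ.
ln(280) = 5.635 and ln(560) = 6.328; z_{0.5} = 0, z_{0.86} = 1.08.
σ = (6.328 − 5.635)/(1.08 − (0)) = 0.642.
μ = 5.635 − (0)·0.642 = 5.635.

μ ≈ 5.635, σ ≈ 0.642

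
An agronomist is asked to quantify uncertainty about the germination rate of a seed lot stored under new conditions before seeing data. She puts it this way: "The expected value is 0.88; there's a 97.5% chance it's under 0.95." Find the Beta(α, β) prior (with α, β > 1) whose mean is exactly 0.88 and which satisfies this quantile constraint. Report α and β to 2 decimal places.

α ≈ 50.35, β ≈ 6.87

With mean 0.88 fixed, write α = 0.88s, β = 0.12s where s = α+β.
Need P(θ < 0.95) = 0.975 under Beta(0.88s, 0.12s). Normal approximation: (q−m)/√(m(1−m)/s) ≈ z_{0.975} = 1.96, so s ≈ 0.88·0.12·(1.96)²/(0.95−0.88)² = 82.8.
At s = 82.8: P(θ<0.95) ≈ 0.992. Adjusting to match 0.975 gives s ≈ 57.22.
So α = 0.88·57.22 ≈ 50.35, β = 0.12·57.22 ≈ 6.87.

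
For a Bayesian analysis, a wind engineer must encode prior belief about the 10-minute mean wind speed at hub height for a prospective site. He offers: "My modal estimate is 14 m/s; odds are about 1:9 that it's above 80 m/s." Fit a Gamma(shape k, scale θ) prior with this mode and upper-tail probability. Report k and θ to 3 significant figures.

k ≈ 1.56, θ ≈ 24.8

Gamma(k,θ) with k>1 has mode (k−1)θ, so θ = 14/(k−1).
Need P(X < 80) = 0.9 with θ tied to k this way. Start at k = 2, θ = 14: P(X<80) ≈ 0.978.
Too high — lower k to spread out. Iterating converges to k ≈ 1.56.
Then θ = 14/(1.56−1) ≈ 24.8.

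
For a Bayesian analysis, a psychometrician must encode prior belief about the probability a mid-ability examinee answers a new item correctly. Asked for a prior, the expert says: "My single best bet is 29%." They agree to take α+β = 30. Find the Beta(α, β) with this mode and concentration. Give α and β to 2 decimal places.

α = 9.12, β = 20.88

For α,β > 1 the Beta mode is (α−1)/(α+β−2). With α+β = 30, the mode is (α−1)/28.
Set (α−1)/28 = 0.29 → α = 1 + 0.29·28 = 9.12.
β = 30 − α = 20.88.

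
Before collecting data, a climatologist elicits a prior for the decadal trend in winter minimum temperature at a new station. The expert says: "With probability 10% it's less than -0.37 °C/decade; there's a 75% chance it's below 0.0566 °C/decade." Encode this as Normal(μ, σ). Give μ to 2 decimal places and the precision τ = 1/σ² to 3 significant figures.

μ = -0.09, τ = 21

The p-quantile of Normal(μ,σ) is μ + z_p·σ, with z_{0.1} = -1.282 and z_{0.75} = 0.6745.
Eliminate σ: μ = (z₂·x₁ − z₁·x₂)/(z₂ − z₁) = (0.6745·-0.37 − (-1.282)·0.0566)/1.956 = -0.09.
Then σ = (x₂ − x₁)/(z₂ − z₁) = (0.0566 − -0.37)/1.956 = 0.22.
Precision τ = 1/σ² = 1/0.2181² = 21.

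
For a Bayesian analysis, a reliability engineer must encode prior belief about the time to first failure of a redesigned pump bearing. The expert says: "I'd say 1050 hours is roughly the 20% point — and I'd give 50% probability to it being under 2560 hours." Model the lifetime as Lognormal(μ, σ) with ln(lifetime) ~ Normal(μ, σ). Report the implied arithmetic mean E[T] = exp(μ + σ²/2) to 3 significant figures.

E[T] ≈ 4480 hours

If T ~ Lognormal(μ,σ) then ln T ~ Normal(μ,σ), so the p-quantile of ln T is μ + z_p·σ.
ln(1050) = 6.957 and ln(2560) = 7.848; z_{0.2} = -0.8416, z_{0.5} = 0.
σ = (7.848 − 6.957)/(0 − (-0.8416)) = 1.059.
μ = 6.957 − (-0.8416)·1.059 = 7.848.
E[T] = exp(μ + σ²/2) = exp(7.848 + 0.5607) = 4480 hours.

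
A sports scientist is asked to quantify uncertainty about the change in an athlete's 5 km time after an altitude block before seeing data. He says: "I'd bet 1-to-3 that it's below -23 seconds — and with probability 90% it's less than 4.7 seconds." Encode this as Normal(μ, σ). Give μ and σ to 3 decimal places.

μ = -13.448, σ = 14.161

For Normal(μ,σ), the p-quantile is μ + z_p·σ. Here z_{0.25} = -0.6745, z_{0.9} = 1.282.
So -23 = μ − 0.6745σ and 4.7 = μ + 1.282σ.
Subtracting: σ = (4.7 − -23)/(1.282 − (-0.6745)) = 14.161.
Then μ = -23 − (-0.6745)·14.161 = -13.448.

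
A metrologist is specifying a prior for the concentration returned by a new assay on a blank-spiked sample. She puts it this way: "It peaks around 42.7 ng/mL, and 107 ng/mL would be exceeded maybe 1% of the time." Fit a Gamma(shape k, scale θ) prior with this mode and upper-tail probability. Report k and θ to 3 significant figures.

k ≈ 6.56, θ ≈ 7.68

Gamma(k,θ) with k>1 has mode (k−1)θ, so θ = 42.7/(k−1).
Need P(X < 107) = 0.99 with θ tied to k this way. Start at k = 2, θ = 42.7: P(X<107) ≈ 0.714.
Too low — raise k to concentrate. Iterating converges to k ≈ 6.56.
Then θ = 42.7/(6.56−1) ≈ 7.68.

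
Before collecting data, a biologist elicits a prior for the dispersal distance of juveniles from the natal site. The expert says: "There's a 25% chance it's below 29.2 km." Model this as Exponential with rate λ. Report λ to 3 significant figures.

λ ≈ 0.00985

P(T < 29.2) = 1 − e^(−λ·29.2) = 0.25, so λ = −ln(1−0.25)/29.2 = −ln(0.75)/29.2 = 0.00985.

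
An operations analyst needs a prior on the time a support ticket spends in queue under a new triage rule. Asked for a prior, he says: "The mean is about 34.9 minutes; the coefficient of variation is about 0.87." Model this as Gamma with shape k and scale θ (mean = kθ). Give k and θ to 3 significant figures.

For Gamma(k, scale θ): mean = kθ, variance = kθ², so CV = 1/√k.
CV = 0.87, hence k = 1/CV² = 1.32.
Then θ = mean/k = 34.9/1.32 = 26.4.

k ≈ 1.32, θ ≈ 26.4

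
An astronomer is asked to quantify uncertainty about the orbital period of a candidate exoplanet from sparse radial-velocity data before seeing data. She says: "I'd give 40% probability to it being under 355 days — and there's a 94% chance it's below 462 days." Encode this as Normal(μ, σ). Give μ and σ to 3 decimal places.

μ = 369.992, σ = 59.177

For Normal(μ,σ), the p-quantile is μ + z_p·σ. Here z_{0.4} = -0.2533, z_{0.94} = 1.555.
So 355 = μ − 0.2533σ and 462 = μ + 1.555σ.
Subtracting: σ = (462 − 355)/(1.555 − (-0.2533)) = 59.177.
Then μ = 355 − (-0.2533)·59.177 = 369.992.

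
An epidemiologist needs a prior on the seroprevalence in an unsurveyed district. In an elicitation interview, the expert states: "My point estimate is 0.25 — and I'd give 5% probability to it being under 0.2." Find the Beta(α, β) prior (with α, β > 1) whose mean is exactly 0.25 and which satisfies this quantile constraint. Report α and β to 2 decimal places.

α ≈ 47.52, β ≈ 142.57

With mean 0.25 fixed, write α = 0.25s, β = 0.75s where s = α+β.
Need P(θ < 0.2) = 0.05 under Beta(0.25s, 0.75s). Normal approximation: (q−m)/√(m(1−m)/s) ≈ z_{0.05} = -1.64, so s ≈ 0.25·0.75·(-1.64)²/(0.2−0.25)² = 202.9.
At s = 202.9: P(θ<0.2) ≈ 0.044. Adjusting to match 0.05 gives s ≈ 190.10.
So α = 0.25·190.10 ≈ 47.52, β = 0.75·190.10 ≈ 142.57.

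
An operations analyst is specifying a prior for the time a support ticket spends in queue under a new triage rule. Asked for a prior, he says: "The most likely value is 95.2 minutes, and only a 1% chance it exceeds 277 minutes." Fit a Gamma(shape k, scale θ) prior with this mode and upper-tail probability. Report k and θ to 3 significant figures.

k ≈ 4.98, θ ≈ 23.9

Gamma(k,θ) with k>1 has mode (k−1)θ, so θ = 95.2/(k−1).
Need P(X < 277) = 0.99 with θ tied to k this way. Start at k = 2, θ = 95.2: P(X<277) ≈ 0.787.
Too low — raise k to concentrate. Iterating converges to k ≈ 4.98.
Then θ = 95.2/(4.98−1) ≈ 23.9.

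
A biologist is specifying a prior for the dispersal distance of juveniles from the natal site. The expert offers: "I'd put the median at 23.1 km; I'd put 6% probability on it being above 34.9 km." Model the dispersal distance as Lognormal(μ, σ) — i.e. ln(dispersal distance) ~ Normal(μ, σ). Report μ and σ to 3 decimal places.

μ ≈ 3.140, σ ≈ 0.265

If T ~ Lognormal(μ,σ) then ln T ~ Normal(μ,σ), so the p-quantile of ln T is μ + z_p·σ.
ln(23.1) = 3.14 and ln(34.9) = 3.552; z_{0.5} = 0, z_{0.94} = 1.555.
σ = (3.552 − 3.14)/(1.555 − (0)) = 0.265.
μ = 3.14 − (0)·0.265 = 3.140.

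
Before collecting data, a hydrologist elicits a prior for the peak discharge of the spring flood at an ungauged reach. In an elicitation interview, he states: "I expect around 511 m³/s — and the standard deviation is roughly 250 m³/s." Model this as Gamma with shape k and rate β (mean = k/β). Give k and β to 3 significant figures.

For Gamma(k, rate β): mean = k/β, variance = k/β², so CV = 1/√k.
CV = SD/mean = 250/511 = 0.4892, hence k = 1/CV² = 4.18.
Then β = k/mean = 4.18/511 = 0.00818.

k ≈ 4.18, β ≈ 0.00818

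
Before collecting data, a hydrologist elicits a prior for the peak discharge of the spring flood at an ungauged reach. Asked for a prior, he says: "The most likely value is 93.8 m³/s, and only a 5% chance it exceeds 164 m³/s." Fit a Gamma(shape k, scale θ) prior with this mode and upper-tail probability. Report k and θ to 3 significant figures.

Gamma(k,θ) with k>1 has mode (k−1)θ, so θ = 93.8/(k−1).
Need P(X < 164) = 0.95 with θ tied to k this way. Start at k = 2, θ = 93.8: P(X<164) ≈ 0.522.
Too low — raise k to concentrate. Iterating converges to k ≈ 9.94.
Then θ = 93.8/(9.94−1) ≈ 10.5.

k ≈ 9.94, θ ≈ 10.5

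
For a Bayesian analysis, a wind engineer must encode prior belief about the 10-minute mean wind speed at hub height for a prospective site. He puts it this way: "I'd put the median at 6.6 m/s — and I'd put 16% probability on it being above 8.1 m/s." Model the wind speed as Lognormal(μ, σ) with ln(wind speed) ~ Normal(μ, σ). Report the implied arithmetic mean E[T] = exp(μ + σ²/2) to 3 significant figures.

E[T] ≈ 6.74 m/s

If T ~ Lognormal(μ,σ) then ln T ~ Normal(μ,σ), so the p-quantile of ln T is μ + z_p·σ.
ln(6.6) = 1.887 and ln(8.1) = 2.092; z_{0.5} = 0, z_{0.84} = 0.9945.
σ = (2.092 − 1.887)/(0.9945 − (0)) = 0.206.
μ = 1.887 − (0)·0.206 = 1.887.
E[T] = exp(μ + σ²/2) = exp(1.887 + 0.0212) = 6.74 m/s.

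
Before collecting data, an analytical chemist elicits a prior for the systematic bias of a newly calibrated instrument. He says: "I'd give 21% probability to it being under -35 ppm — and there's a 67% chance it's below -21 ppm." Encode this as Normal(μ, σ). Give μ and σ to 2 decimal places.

μ = -25.94, σ = 11.23

The p-quantile of Normal(μ,σ) is μ + z_p·σ, with z_{0.21} = -0.8064 and z_{0.67} = 0.4399.
Eliminate σ: μ = (z₂·x₁ − z₁·x₂)/(z₂ − z₁) = (0.4399·-35 − (-0.8064)·-21)/1.246 = -25.94.
Then σ = (x₂ − x₁)/(z₂ − z₁) = (-21 − -35)/1.246 = 11.23.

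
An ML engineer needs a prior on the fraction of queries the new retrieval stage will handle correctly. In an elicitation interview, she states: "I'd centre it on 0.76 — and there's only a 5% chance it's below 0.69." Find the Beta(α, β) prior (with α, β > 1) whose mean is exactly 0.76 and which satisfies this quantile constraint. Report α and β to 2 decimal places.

α ≈ 82.01, β ≈ 25.90

With mean 0.76 fixed, write α = 0.76s, β = 0.24s where s = α+β.
Need P(θ < 0.69) = 0.05 under Beta(0.76s, 0.24s). Normal approximation: (q−m)/√(m(1−m)/s) ≈ z_{0.05} = -1.64, so s ≈ 0.76·0.24·(-1.64)²/(0.69−0.76)² = 100.7.
At s = 100.7: P(θ<0.69) ≈ 0.056. Adjusting to match 0.05 gives s ≈ 107.90.
So α = 0.76·107.90 ≈ 82.01, β = 0.24·107.90 ≈ 25.90.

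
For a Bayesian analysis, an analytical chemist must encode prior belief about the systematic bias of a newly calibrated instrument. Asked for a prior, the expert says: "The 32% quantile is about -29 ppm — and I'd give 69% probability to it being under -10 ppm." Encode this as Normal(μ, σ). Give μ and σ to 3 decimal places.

For Normal(μ,σ), the p-quantile is μ + z_p·σ. Here z_{0.32} = -0.4677, z_{0.69} = 0.4959.
So -29 = μ − 0.4677σ and -10 = μ + 0.4959σ.
Subtracting: σ = (-10 − -29)/(0.4959 − (-0.4677)) = 19.719.
Then μ = -29 − (-0.4677)·19.719 = -19.778.

μ = -19.778, σ = 19.719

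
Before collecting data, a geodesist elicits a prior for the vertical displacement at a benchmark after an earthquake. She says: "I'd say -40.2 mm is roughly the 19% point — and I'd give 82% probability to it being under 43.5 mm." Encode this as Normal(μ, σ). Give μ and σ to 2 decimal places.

μ = 0.78, σ = 46.67

The p-quantile of Normal(μ,σ) is μ + z_p·σ, with z_{0.19} = -0.8779 and z_{0.82} = 0.9154.
Eliminate σ: μ = (z₂·x₁ − z₁·x₂)/(z₂ − z₁) = (0.9154·-40.2 − (-0.8779)·43.5)/1.793 = 0.78.
Then σ = (x₂ − x₁)/(z₂ − z₁) = (43.5 − -40.2)/1.793 = 46.67.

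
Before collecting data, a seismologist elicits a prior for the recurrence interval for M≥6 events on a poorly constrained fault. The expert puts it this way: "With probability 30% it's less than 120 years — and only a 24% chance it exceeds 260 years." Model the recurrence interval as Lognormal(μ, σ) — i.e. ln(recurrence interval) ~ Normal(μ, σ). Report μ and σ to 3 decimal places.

If T ~ Lognormal(μ,σ) then ln T ~ Normal(μ,σ), so the p-quantile of ln T is μ + z_p·σ.
ln(120) = 4.787 and ln(260) = 5.561; z_{0.3} = -0.5244, z_{0.76} = 0.7063.
σ = (5.561 − 4.787)/(0.7063 − (-0.5244)) = 0.628.
μ = 4.787 − (-0.5244)·0.628 = 5.117.

μ ≈ 5.117, σ ≈ 0.628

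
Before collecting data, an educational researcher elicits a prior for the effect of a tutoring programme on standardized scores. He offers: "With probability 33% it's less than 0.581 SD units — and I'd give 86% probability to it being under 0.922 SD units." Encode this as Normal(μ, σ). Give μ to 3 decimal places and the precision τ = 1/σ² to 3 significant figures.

μ = 0.680, τ = 19.9

The p-quantile of Normal(μ,σ) is μ + z_p·σ, with z_{0.33} = -0.4399 and z_{0.86} = 1.08.
Eliminate σ: μ = (z₂·x₁ − z₁·x₂)/(z₂ − z₁) = (1.08·0.581 − (-0.4399)·0.922)/1.52 = 0.680.
Then σ = (x₂ − x₁)/(z₂ − z₁) = (0.922 − 0.581)/1.52 = 0.224.
Precision τ = 1/σ² = 1/0.2243² = 19.9.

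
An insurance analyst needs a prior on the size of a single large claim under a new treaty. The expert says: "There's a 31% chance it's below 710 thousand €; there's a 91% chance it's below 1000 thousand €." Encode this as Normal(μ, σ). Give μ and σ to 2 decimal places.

μ = 788.29, σ = 157.90

For Normal(μ,σ), the p-quantile is μ + z_p·σ. Here z_{0.31} = -0.4959, z_{0.91} = 1.341.
So 710 = μ − 0.4959σ and 1000 = μ + 1.341σ.
Subtracting: σ = (1000 − 710)/(1.341 − (-0.4959)) = 157.90.
Then μ = 710 − (-0.4959)·157.90 = 788.29.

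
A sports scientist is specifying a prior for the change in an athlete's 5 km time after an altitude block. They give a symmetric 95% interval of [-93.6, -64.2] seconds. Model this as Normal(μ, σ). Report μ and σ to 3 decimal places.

μ = -78.900, σ = 7.500

A symmetric 95% interval runs μ ± z·σ with z = 1.96.
Half-width = 14.7, so σ = 14.7/1.96 = 7.500.
μ is the interval midpoint, -78.900.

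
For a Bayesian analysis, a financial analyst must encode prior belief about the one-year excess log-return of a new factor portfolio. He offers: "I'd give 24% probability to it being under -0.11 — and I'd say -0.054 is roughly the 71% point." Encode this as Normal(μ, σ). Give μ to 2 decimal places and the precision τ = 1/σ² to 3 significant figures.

The p-quantile of Normal(μ,σ) is μ + z_p·σ, with z_{0.24} = -0.7063 and z_{0.71} = 0.5534.
Eliminate σ: μ = (z₂·x₁ − z₁·x₂)/(z₂ − z₁) = (0.5534·-0.11 − (-0.7063)·-0.054)/1.26 = -0.08.
Then σ = (x₂ − x₁)/(z₂ − z₁) = (-0.054 − -0.11)/1.26 = 0.04.
Precision τ = 1/σ² = 1/0.04446² = 506.

μ = -0.08, τ = 506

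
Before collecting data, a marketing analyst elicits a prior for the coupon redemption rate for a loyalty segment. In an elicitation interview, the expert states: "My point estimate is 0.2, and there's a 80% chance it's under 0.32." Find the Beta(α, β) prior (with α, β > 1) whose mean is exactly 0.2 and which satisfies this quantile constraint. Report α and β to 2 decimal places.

With mean 0.2 fixed, write α = 0.2s, β = 0.8s where s = α+β.
Need P(θ < 0.32) = 0.8 under Beta(0.2s, 0.8s). Normal approximation: (q−m)/√(m(1−m)/s) ≈ z_{0.8} = 0.842, so s ≈ 0.2·0.8·(0.842)²/(0.32−0.2)² = 7.9.
At s = 7.9: P(θ<0.32) ≈ 0.817. Adjusting to match 0.8 gives s ≈ 6.22.
So α = 0.2·6.22 ≈ 1.24, β = 0.8·6.22 ≈ 4.98.

α ≈ 1.24, β ≈ 4.98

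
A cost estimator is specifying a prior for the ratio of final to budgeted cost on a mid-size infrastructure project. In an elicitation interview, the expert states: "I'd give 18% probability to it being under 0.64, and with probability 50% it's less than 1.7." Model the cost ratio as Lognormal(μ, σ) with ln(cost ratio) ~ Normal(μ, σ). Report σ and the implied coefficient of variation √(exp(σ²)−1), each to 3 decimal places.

If T ~ Lognormal(μ,σ) then ln T ~ Normal(μ,σ), so the p-quantile of ln T is μ + z_p·σ.
ln(0.64) = -0.4463 and ln(1.7) = 0.5306; z_{0.18} = -0.9154, z_{0.5} = 0.
σ = (0.5306 − -0.4463)/(0 − (-0.9154)) = 1.067.
μ = -0.4463 − (-0.9154)·1.067 = 0.531.
CV = √(exp(σ²)−1) = √(exp(1.1390)−1) = 1.457.

σ ≈ 1.067, CV ≈ 1.457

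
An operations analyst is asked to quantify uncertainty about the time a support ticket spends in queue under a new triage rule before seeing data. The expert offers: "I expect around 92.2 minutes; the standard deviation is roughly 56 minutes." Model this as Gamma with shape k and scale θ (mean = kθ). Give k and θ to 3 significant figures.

k ≈ 2.71, θ ≈ 34

For Gamma(k, scale θ): mean = kθ, variance = kθ², so CV = 1/√k.
CV = SD/mean = 56/92.2 = 0.6074, hence k = 1/CV² = 2.71.
Then θ = mean/k = 92.2/2.71 = 34.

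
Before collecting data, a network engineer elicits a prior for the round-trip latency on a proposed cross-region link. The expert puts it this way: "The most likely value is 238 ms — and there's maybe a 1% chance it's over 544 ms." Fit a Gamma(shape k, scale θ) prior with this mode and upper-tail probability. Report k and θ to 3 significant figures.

Gamma(k,θ) with k>1 has mode (k−1)θ, so θ = 238/(k−1).
Need P(X < 544) = 0.99 with θ tied to k this way. Start at k = 2, θ = 238: P(X<544) ≈ 0.666.
Too low — raise k to concentrate. Iterating converges to k ≈ 8.
Then θ = 238/(8−1) ≈ 34.

k ≈ 8, θ ≈ 34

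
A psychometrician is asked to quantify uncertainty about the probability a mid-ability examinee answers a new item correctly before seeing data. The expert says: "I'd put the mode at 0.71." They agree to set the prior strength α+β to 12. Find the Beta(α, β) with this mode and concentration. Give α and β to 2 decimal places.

α = 8.10, β = 3.90

For α,β > 1 the Beta mode is (α−1)/(α+β−2). With α+β = 12, the mode is (α−1)/10.
Set (α−1)/10 = 0.71 → α = 1 + 0.71·10 = 8.10.
β = 12 − α = 3.90.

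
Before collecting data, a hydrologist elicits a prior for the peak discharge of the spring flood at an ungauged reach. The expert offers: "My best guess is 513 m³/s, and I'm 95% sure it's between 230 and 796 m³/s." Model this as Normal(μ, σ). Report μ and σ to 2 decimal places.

μ = 513.00, σ = 144.39

A symmetric 95% interval runs μ ± z·σ with z = 1.96.
Half-width = 283, so σ = 283/1.96 = 144.39.
μ is the stated best guess, 513.00.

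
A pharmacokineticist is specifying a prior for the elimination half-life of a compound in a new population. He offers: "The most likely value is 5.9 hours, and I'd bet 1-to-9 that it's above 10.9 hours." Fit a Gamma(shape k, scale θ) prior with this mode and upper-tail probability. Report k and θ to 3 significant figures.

k ≈ 6.06, θ ≈ 1.16

Gamma(k,θ) with k>1 has mode (k−1)θ, so θ = 5.9/(k−1).
Need P(X < 10.9) = 0.9 with θ tied to k this way. Start at k = 2, θ = 5.9: P(X<10.9) ≈ 0.551.
Too low — raise k to concentrate. Iterating converges to k ≈ 6.06.
Then θ = 5.9/(6.06−1) ≈ 1.16.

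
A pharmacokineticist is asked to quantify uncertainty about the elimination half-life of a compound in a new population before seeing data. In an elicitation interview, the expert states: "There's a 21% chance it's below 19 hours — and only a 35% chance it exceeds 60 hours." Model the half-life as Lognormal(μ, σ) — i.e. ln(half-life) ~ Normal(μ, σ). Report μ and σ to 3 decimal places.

If T ~ Lognormal(μ,σ) then ln T ~ Normal(μ,σ), so the p-quantile of ln T is μ + z_p·σ.
ln(19) = 2.944 and ln(60) = 4.094; z_{0.21} = -0.8064, z_{0.65} = 0.3853.
σ = (4.094 − 2.944)/(0.3853 − (-0.8064)) = 0.965.
μ = 2.944 − (-0.8064)·0.965 = 3.723.

μ ≈ 3.723, σ ≈ 0.965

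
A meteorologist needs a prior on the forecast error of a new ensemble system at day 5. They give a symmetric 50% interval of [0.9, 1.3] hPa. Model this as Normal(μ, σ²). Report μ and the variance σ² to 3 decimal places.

A symmetric 50% interval runs μ ± z·σ with z = 0.6745.
Half-width = 0.2, so σ = 0.2/0.6745 = 0.2965 and σ² = 0.088.
μ is the interval midpoint, 1.100.

μ = 1.100, σ² = 0.088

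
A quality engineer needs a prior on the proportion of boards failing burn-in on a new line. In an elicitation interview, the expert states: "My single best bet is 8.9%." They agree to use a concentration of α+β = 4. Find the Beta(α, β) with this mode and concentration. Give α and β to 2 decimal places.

α = 1.18, β = 2.82

For α,β > 1 the Beta mode is (α−1)/(α+β−2). With α+β = 4, the mode is (α−1)/2.
Set (α−1)/2 = 0.089 → α = 1 + 0.089·2 = 1.18.
β = 4 − α = 2.82.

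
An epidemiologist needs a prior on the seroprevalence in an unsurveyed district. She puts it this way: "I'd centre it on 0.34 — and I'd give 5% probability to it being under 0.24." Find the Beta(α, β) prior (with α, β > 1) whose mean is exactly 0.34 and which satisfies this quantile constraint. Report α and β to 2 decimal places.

With mean 0.34 fixed, write α = 0.34s, β = 0.66s where s = α+β.
Need P(θ < 0.24) = 0.05 under Beta(0.34s, 0.66s). Normal approximation: (q−m)/√(m(1−m)/s) ≈ z_{0.05} = -1.64, so s ≈ 0.34·0.66·(-1.64)²/(0.24−0.34)² = 60.7.
At s = 60.7: P(θ<0.24) ≈ 0.043. Adjusting to match 0.05 gives s ≈ 55.94.
So α = 0.34·55.94 ≈ 19.02, β = 0.66·55.94 ≈ 36.92.

α ≈ 19.02, β ≈ 36.92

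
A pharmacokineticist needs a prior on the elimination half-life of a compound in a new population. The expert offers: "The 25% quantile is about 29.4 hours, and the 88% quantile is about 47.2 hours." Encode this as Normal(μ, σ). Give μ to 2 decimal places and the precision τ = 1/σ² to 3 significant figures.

μ = 35.89, τ = 0.0108

The p-quantile of Normal(μ,σ) is μ + z_p·σ, with z_{0.25} = -0.6745 and z_{0.88} = 1.175.
Eliminate σ: μ = (z₂·x₁ − z₁·x₂)/(z₂ − z₁) = (1.175·29.4 − (-0.6745)·47.2)/1.849 = 35.89.
Then σ = (x₂ − x₁)/(z₂ − z₁) = (47.2 − 29.4)/1.849 = 9.62.
Precision τ = 1/σ² = 1/9.624² = 0.0108.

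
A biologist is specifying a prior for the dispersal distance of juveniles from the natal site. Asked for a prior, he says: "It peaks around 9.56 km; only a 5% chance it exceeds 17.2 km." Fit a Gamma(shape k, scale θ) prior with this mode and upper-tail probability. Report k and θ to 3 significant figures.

Gamma(k,θ) with k>1 has mode (k−1)θ, so θ = 9.56/(k−1).
Need P(X < 17.2) = 0.95 with θ tied to k this way. Start at k = 2, θ = 9.56: P(X<17.2) ≈ 0.537.
Too low — raise k to concentrate. Iterating converges to k ≈ 9.08.
Then θ = 9.56/(9.08−1) ≈ 1.18.

k ≈ 9.08, θ ≈ 1.18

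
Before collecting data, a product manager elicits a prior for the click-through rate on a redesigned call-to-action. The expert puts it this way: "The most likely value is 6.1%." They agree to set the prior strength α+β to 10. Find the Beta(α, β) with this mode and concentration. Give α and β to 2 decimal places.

For α,β > 1 the Beta mode is (α−1)/(α+β−2). With α+β = 10, the mode is (α−1)/8.
Set (α−1)/8 = 0.061 → α = 1 + 0.061·8 = 1.49.
β = 10 − α = 8.51.

α = 1.49, β = 8.51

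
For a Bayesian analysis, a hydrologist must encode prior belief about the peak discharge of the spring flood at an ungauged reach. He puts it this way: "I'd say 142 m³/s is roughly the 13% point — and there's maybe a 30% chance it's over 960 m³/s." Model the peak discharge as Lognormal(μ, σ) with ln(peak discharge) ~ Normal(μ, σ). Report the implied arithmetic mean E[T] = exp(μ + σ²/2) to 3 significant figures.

If T ~ Lognormal(μ,σ) then ln T ~ Normal(μ,σ), so the p-quantile of ln T is μ + z_p·σ.
ln(142) = 4.956 and ln(960) = 6.867; z_{0.13} = -1.126, z_{0.7} = 0.5244.
σ = (6.867 − 4.956)/(0.5244 − (-1.126)) = 1.158.
μ = 4.956 − (-1.126)·1.158 = 6.260.
E[T] = exp(μ + σ²/2) = exp(6.260 + 0.6701) = 1020 m³/s.

E[T] ≈ 1020 m³/s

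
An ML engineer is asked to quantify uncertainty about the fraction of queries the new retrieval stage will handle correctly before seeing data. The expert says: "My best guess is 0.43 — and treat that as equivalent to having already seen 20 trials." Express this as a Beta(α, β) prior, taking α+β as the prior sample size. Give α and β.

α = 8.6, β = 11.4

Under the effective-sample-size interpretation, Beta(α, β) has prior mean α/(α+β) and prior sample size α+β.
So α+β = 20 and α/(α+β) = 0.43, giving α = 0.43·20 = 8.6 and β = 20 − 8.6 = 11.4.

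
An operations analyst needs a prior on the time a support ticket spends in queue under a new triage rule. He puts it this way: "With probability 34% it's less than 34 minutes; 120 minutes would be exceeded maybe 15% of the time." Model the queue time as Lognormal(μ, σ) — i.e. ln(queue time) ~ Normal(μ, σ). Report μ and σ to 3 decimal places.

If T ~ Lognormal(μ,σ) then ln T ~ Normal(μ,σ), so the p-quantile of ln T is μ + z_p·σ.
ln(34) = 3.526 and ln(120) = 4.787; z_{0.34} = -0.4125, z_{0.85} = 1.036.
σ = (4.787 − 3.526)/(1.036 − (-0.4125)) = 0.870.
μ = 3.526 − (-0.4125)·0.870 = 3.885.

μ ≈ 3.885, σ ≈ 0.870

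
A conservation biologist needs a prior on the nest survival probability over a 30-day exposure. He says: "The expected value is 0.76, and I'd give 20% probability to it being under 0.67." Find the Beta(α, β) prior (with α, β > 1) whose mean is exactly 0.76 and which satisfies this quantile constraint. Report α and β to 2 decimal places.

α ≈ 11.00, β ≈ 3.47

With mean 0.76 fixed, write α = 0.76s, β = 0.24s where s = α+β.
Need P(θ < 0.67) = 0.2 under Beta(0.76s, 0.24s). Normal approximation: (q−m)/√(m(1−m)/s) ≈ z_{0.2} = -0.842, so s ≈ 0.76·0.24·(-0.842)²/(0.67−0.76)² = 16.0.
At s = 16.0: P(θ<0.67) ≈ 0.191. Adjusting to match 0.2 gives s ≈ 14.48.
So α = 0.76·14.48 ≈ 11.00, β = 0.24·14.48 ≈ 3.47.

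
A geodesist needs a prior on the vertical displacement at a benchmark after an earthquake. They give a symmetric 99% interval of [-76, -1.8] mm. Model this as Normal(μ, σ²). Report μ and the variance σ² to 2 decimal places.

μ = -38.90, σ² = 207.45

A symmetric 99% interval runs μ ± z·σ with z = 2.576.
Half-width = 37.1, so σ = 37.1/2.576 = 14.403 and σ² = 207.45.
μ is the interval midpoint, -38.90.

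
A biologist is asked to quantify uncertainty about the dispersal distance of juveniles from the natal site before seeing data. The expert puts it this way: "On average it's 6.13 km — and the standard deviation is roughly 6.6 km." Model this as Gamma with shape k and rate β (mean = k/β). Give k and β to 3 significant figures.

For Gamma(k, rate β): mean = k/β, variance = k/β², so CV = 1/√k.
CV = SD/mean = 6.6/6.13 = 1.077, hence k = 1/CV² = 0.863.
Then β = k/mean = 0.863/6.13 = 0.141.

k ≈ 0.863, β ≈ 0.141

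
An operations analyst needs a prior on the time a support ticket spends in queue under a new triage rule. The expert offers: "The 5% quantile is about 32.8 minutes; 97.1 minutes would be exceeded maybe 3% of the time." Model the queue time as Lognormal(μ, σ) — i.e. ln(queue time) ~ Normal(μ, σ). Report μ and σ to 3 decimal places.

If T ~ Lognormal(μ,σ) then ln T ~ Normal(μ,σ), so the p-quantile of ln T is μ + z_p·σ.
ln(32.8) = 3.49 and ln(97.1) = 4.576; z_{0.05} = -1.645, z_{0.97} = 1.881.
σ = (4.576 − 3.49)/(1.881 − (-1.645)) = 0.308.
μ = 3.49 − (-1.645)·0.308 = 3.997.

μ ≈ 3.997, σ ≈ 0.308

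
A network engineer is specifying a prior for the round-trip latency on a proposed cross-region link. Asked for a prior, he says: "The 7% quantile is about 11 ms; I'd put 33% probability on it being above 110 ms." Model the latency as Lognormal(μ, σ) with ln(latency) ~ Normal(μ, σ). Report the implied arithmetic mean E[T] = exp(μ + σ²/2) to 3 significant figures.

E[T] ≈ 133 ms

If T ~ Lognormal(μ,σ) then ln T ~ Normal(μ,σ), so the p-quantile of ln T is μ + z_p·σ.
ln(11) = 2.398 and ln(110) = 4.7; z_{0.07} = -1.476, z_{0.67} = 0.4399.
σ = (4.7 − 2.398)/(0.4399 − (-1.476)) = 1.202.
μ = 2.398 − (-1.476)·1.202 = 4.172.
E[T] = exp(μ + σ²/2) = exp(4.172 + 0.7223) = 133 ms.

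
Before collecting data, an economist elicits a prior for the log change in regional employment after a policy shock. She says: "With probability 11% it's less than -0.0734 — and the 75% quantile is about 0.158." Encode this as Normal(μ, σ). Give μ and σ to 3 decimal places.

The p-quantile of Normal(μ,σ) is μ + z_p·σ, with z_{0.11} = -1.227 and z_{0.75} = 0.6745.
Eliminate σ: μ = (z₂·x₁ − z₁·x₂)/(z₂ − z₁) = (0.6745·-0.0734 − (-1.227)·0.158)/1.901 = 0.076.
Then σ = (x₂ − x₁)/(z₂ − z₁) = (0.158 − -0.0734)/1.901 = 0.122.

μ = 0.076, σ = 0.122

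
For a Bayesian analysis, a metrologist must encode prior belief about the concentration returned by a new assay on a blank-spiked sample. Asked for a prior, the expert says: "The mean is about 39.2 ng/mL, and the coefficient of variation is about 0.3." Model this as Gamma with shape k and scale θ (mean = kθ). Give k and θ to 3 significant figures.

For Gamma(k, scale θ): mean = kθ, variance = kθ², so CV = 1/√k.
CV = 0.3, hence k = 1/CV² = 11.1.
Then θ = mean/k = 39.2/11.1 = 3.53.

k ≈ 11.1, θ ≈ 3.53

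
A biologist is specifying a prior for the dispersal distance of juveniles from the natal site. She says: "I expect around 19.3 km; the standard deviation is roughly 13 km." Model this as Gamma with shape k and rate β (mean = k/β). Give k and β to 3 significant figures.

k ≈ 2.2, β ≈ 0.114

For Gamma(k, rate β): mean = k/β, variance = k/β², so CV = 1/√k.
CV = SD/mean = 13/19.3 = 0.6736, hence k = 1/CV² = 2.2.
Then β = k/mean = 2.2/19.3 = 0.114.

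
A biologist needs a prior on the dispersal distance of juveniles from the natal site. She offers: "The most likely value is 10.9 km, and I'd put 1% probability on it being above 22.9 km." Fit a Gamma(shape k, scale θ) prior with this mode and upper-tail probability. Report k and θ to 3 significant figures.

k ≈ 9.83, θ ≈ 1.23

Gamma(k,θ) with k>1 has mode (k−1)θ, so θ = 10.9/(k−1).
Need P(X < 22.9) = 0.99 with θ tied to k this way. Start at k = 2, θ = 10.9: P(X<22.9) ≈ 0.621.
Too low — raise k to concentrate. Iterating converges to k ≈ 9.83.
Then θ = 10.9/(9.83−1) ≈ 1.23.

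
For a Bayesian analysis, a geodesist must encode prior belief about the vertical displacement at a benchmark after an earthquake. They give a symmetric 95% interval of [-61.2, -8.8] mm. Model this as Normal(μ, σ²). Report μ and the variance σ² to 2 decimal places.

μ = -35.00, σ² = 178.69

A symmetric 95% interval runs μ ± z·σ with z = 1.96.
Half-width = 26.2, so σ = 26.2/1.96 = 13.368 and σ² = 178.69.
μ is the interval midpoint, -35.00.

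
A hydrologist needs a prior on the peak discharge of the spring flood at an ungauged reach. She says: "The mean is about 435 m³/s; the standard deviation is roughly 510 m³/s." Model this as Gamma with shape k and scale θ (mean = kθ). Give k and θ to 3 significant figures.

k ≈ 0.728, θ ≈ 598

For Gamma(k, scale θ): mean = kθ, variance = kθ², so CV = 1/√k.
CV = SD/mean = 510/435 = 1.172, hence k = 1/CV² = 0.728.
Then θ = mean/k = 435/0.728 = 598.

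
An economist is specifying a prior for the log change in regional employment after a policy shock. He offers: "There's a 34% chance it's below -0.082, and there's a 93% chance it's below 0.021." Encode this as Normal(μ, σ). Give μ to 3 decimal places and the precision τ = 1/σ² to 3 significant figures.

μ = -0.060, τ = 336

The p-quantile of Normal(μ,σ) is μ + z_p·σ, with z_{0.34} = -0.4125 and z_{0.93} = 1.476.
Eliminate σ: μ = (z₂·x₁ − z₁·x₂)/(z₂ − z₁) = (1.476·-0.082 − (-0.4125)·0.021)/1.888 = -0.060.
Then σ = (x₂ − x₁)/(z₂ − z₁) = (0.021 − -0.082)/1.888 = 0.055.
Precision τ = 1/σ² = 1/0.05455² = 336.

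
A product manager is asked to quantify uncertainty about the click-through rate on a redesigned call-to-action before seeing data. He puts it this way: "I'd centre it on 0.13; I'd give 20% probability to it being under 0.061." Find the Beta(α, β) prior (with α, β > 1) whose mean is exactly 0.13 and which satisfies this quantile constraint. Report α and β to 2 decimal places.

With mean 0.13 fixed, write α = 0.13s, β = 0.87s where s = α+β.
Need P(θ < 0.061) = 0.2 under Beta(0.13s, 0.87s). Normal approximation: (q−m)/√(m(1−m)/s) ≈ z_{0.2} = -0.842, so s ≈ 0.13·0.87·(-0.842)²/(0.061−0.13)² = 16.8.
At s = 16.8: P(θ<0.061) ≈ 0.202. Adjusting to match 0.2 gives s ≈ 17.02.
So α = 0.13·17.02 ≈ 2.21, β = 0.87·17.02 ≈ 14.80.

α ≈ 2.21, β ≈ 14.80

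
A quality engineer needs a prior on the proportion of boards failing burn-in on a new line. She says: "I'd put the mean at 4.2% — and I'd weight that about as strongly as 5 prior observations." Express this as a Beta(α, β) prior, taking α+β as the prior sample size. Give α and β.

Under the effective-sample-size interpretation, Beta(α, β) has prior mean α/(α+β) and prior sample size α+β.
So α+β = 5 and α/(α+β) = 0.042, giving α = 0.042·5 = 0.21 and β = 5 − 0.21 = 4.79.

α = 0.21, β = 4.79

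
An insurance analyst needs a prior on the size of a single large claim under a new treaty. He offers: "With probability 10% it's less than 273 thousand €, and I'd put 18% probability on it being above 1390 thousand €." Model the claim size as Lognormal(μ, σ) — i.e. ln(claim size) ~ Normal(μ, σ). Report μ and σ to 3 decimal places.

If T ~ Lognormal(μ,σ) then ln T ~ Normal(μ,σ), so the p-quantile of ln T is μ + z_p·σ.
ln(273) = 5.609 and ln(1390) = 7.237; z_{0.1} = -1.282, z_{0.82} = 0.9154.
σ = (7.237 − 5.609)/(0.9154 − (-1.282)) = 0.741.
μ = 5.609 − (-1.282)·0.741 = 6.559.

μ ≈ 6.559, σ ≈ 0.741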